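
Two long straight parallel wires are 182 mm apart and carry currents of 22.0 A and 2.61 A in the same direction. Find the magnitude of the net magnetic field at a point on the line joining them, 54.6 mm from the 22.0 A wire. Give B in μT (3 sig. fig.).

Each long wire gives B = μ₀I/(2πd). Distances are d₁ = 0.0546 m and d₂ = 0.1274 m.
B₁ = 8.06×10⁻⁵ T, B₂ = 4.10×10⁻⁶ T.
Between parallel currents the two contributions point in opposite directions, so they subtract. B = |B₁ − B₂| = |8.06×10⁻⁵ − 4.10×10⁻⁶| = 7.65×10⁻⁵ T.

B ≈ 76.5 μT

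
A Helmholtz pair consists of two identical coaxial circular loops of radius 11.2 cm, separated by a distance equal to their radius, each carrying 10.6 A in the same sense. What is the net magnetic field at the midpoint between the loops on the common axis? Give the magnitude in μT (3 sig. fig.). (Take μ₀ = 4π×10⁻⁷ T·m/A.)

Each loop contributes B = μ₀IR²/[2(R²+z²)^(3/2)] on the axis, with z measured from that loop.
Loop 1 (z = 0.056 m): B₁ = 4.26×10⁻⁵ T. Loop 2 (z = 0.056 m): B₂ = 4.26×10⁻⁵ T.
The fields add: B = B₁ + B₂ = 8.51×10⁻⁵ T.

B ≈ 85.1 μT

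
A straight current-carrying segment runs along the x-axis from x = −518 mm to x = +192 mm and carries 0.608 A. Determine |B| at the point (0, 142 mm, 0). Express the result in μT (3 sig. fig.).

B ≈ 0.757 μT

For a finite straight segment, B = (μ₀I/4πd)(sinθ₁ + sinθ₂), where θ₁, θ₂ are the angles from the perpendicular to each end.
The perpendicular distance is d = 0.142 m; the end-offsets along the wire are a = 0.518 m and b = 0.192 m.
sinθ₁ = 0.518/√(0.518²+0.142²) = 0.9644; sinθ₂ = 0.192/√(0.192²+0.142²) = 0.8040.
B = (4π×10⁻⁷ × 0.608) / (4π × 0.142) × (0.9644 + 0.8040) = 7.57×10⁻⁷ T.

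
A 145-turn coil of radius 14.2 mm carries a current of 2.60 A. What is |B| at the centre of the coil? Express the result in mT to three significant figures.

B ≈ 16.7 mT

For an N-turn flat coil, B = Nμ₀I/(2R) with R = 0.0142 m.
B = 145 × 1.15×10⁻⁴ T = 1.67×10⁻² T.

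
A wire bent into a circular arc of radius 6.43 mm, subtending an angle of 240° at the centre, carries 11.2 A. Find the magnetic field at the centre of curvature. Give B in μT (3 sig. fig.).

The Biot–Savart field of a circular arc at its centre is B = μ₀Iφ/(4πR), with φ = 4.189 rad.
B = (4π×10⁻⁷ × 11.2 × 4.189) / (4π × 0.00643) = 7.30×10⁻⁴ T.

B ≈ 730 μT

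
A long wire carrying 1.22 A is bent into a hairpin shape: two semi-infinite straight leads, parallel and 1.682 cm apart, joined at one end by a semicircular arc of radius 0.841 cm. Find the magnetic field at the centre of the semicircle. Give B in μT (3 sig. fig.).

The semicircular arc contributes B_arc = μ₀I·π/(4πR) = μ₀I/(4R) = 4.56×10⁻⁵ T.
Each semi-infinite lead is at perpendicular distance R = 0.00841 m from the centre, with the perpendicular foot at its near end, so it contributes μ₀I/(4πR); both point the same way, together 2.90×10⁻⁵ T.
Arc and leads all point the same direction: B = 4.56×10⁻⁵ + 2.90×10⁻⁵ = 7.46×10⁻⁵ T.

B ≈ 74.6 μT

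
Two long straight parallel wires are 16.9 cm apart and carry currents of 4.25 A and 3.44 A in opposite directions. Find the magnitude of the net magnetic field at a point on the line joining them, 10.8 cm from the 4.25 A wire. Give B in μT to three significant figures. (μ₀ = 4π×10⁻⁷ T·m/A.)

Each long wire gives B = μ₀I/(2πd). Distances are d₁ = 0.108 m and d₂ = 0.061 m.
B₁ = 7.87×10⁻⁶ T, B₂ = 1.13×10⁻⁵ T.
Between antiparallel currents both contributions point the same way, so they add. B = B₁ + B₂ = 7.87×10⁻⁶ + 1.13×10⁻⁵ = 1.91×10⁻⁵ T.

B ≈ 19.1 μT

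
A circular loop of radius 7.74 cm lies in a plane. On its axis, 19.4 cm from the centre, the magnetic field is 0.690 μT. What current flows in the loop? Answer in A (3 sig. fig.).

I ≈ 1.67 A

On the axis of a loop, B = μ₀IR²/[2(R²+z²)^(3/2)], so I = 2B(R²+z²)^(3/2)/(μ₀R²).
R² + z² = 0.005991 + 0.03764 = 0.04363 m²; raised to 3/2 gives 9.11×10⁻³ m³.
I = 2 × 6.90×10⁻⁷ × 9.11×10⁻³ / (1.26×10⁻⁶ × 0.005991) = 1.67 A.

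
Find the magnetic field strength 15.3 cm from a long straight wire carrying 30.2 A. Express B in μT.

For an infinitely long straight wire, B = μ₀I/(2πd).
B = (4π×10⁻⁷ × 30.2) / (2π × 0.153) = 3.95×10⁻⁵ T.

B ≈ 39.5 μT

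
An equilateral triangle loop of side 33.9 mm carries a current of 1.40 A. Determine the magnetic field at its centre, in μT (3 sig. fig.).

Each side is a finite straight segment at perpendicular distance d = a/(2 tan(π/3)) = 0.009786 m from the centre, with end-angles ±π/3.
One side contributes B₁ = (μ₀I/4πd)·2 sin(π/3) = 2.48×10⁻⁵ T.
All 3 sides add in the same direction: B = 3 × 2.48×10⁻⁵ = 7.43×10⁻⁵ T.

B ≈ 74.3 μT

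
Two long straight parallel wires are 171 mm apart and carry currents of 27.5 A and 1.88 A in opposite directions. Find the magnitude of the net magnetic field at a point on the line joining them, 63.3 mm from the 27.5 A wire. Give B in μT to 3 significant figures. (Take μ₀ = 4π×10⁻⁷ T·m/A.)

B ≈ 90.4 μT

Each long wire gives B = μ₀I/(2πd). Distances are d₁ = 0.0633 m and d₂ = 0.1077 m.
B₁ = 8.69×10⁻⁵ T, B₂ = 3.49×10⁻⁶ T.
Between antiparallel currents both contributions point the same way, so they add. B = B₁ + B₂ = 8.69×10⁻⁵ + 3.49×10⁻⁶ = 9.04×10⁻⁵ T.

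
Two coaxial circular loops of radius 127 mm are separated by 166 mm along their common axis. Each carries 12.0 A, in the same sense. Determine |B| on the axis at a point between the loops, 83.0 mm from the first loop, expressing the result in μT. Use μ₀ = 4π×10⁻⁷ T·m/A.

Each loop contributes B = μ₀IR²/[2(R²+z²)^(3/2)] on the axis, with z measured from that loop.
Loop 1 (z = 0.083 m): B₁ = 3.48×10⁻⁵ T. Loop 2 (z = 0.083 m): B₂ = 3.48×10⁻⁵ T.
The fields add: B = B₁ + B₂ = 6.96×10⁻⁵ T.

B ≈ 69.6 μT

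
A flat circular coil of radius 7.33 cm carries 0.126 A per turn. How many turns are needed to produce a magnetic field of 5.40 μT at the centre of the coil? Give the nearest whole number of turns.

For an N-turn coil, B = Nμ₀I/(2R). A single turn gives B₁ = 1.08×10⁻⁶ T with R = 0.0733 m.
N = B/B₁ = 5.40×10⁻⁶ / 1.08×10⁻⁶ = 5.00.

N = 5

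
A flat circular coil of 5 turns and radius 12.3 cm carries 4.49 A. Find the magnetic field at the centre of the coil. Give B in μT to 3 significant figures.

For an N-turn flat coil, B = Nμ₀I/(2R) with R = 0.123 m.
B = 5 × 2.29×10⁻⁵ T = 1.15×10⁻⁴ T.

B ≈ 115 μT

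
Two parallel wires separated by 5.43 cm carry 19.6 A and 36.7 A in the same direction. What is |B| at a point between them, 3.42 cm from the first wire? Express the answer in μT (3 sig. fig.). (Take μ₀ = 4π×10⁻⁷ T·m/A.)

B ≈ 251 μT

Each long wire gives B = μ₀I/(2πd). Distances are d₁ = 0.0342 m and d₂ = 0.0201 m.
B₁ = 1.15×10⁻⁴ T, B₂ = 3.65×10⁻⁴ T.
Between parallel currents the two contributions point in opposite directions, so they subtract. B = |B₁ − B₂| = |1.15×10⁻⁴ − 3.65×10⁻⁴| = 2.51×10⁻⁴ T.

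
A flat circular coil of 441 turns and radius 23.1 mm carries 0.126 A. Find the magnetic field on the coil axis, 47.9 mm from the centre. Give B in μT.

B ≈ 124 μT

For an N-turn flat coil, B = Nμ₀IR²/[2(R²+z²)^(3/2)] with R = 0.0231 m, z = 0.0479 m.
B = 441 × 2.81×10⁻⁷ T = 1.24×10⁻⁴ T.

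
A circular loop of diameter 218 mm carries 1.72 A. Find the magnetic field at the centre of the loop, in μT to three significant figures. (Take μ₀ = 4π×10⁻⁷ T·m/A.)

At the centre of a circular loop the Biot–Savart law gives B = μ₀I/(2R) (so R = 0.109 m).
B = (4π×10⁻⁷ × 1.72) / (2 × 0.109) = 9.91×10⁻⁶ T.

B ≈ 9.91 μT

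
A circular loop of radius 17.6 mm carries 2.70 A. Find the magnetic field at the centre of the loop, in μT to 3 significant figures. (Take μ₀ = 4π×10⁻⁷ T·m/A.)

B ≈ 96.4 μT

At the centre of a circular loop the Biot–Savart law gives B = μ₀I/(2R).
B = (4π×10⁻⁷ × 2.70) / (2 × 0.0176) = 9.64×10⁻⁵ T.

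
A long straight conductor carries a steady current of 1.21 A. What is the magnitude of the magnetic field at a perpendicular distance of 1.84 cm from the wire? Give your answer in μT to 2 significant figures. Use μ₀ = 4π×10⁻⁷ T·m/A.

For an infinitely long straight wire, B = μ₀I/(2πd).
B = (4π×10⁻⁷ × 1.21) / (2π × 0.0184) = 1.32×10⁻⁵ T.

B ≈ 13 μT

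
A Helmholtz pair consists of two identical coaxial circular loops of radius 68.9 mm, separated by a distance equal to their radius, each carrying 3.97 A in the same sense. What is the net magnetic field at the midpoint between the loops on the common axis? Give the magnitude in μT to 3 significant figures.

B ≈ 51.8 μT

Each loop contributes B = μ₀IR²/[2(R²+z²)^(3/2)] on the axis, with z measured from that loop.
Loop 1 (z = 0.03445 m): B₁ = 2.59×10⁻⁵ T. Loop 2 (z = 0.03445 m): B₂ = 2.59×10⁻⁵ T.
The fields add: B = B₁ + B₂ = 5.18×10⁻⁵ T.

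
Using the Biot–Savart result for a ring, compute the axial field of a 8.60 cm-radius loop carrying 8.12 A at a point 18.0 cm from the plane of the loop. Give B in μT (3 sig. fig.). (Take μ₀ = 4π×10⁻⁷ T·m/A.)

B ≈ 4.75 μT

On the axis of a circular loop, B = μ₀IR² / [2(R²+z²)^(3/2)].
R² + z² = (0.086)² + (0.18)² = 0.0398 m², and (R²+z²)^(3/2) = 7.94×10⁻³ m³.
B = (4π×10⁻⁷ × 8.12 × 0.007396) / (2 × 7.94×10⁻³) = 4.75×10⁻⁶ T.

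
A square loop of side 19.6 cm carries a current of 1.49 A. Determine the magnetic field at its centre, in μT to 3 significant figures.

B ≈ 8.60 μT

Each side is a finite straight segment at perpendicular distance d = a/(2 tan(π/4)) = 0.098 m from the centre, with end-angles ±π/4.
One side contributes B₁ = (μ₀I/4πd)·2 sin(π/4) = 2.15×10⁻⁶ T.
All 4 sides add in the same direction: B = 4 × 2.15×10⁻⁶ = 8.60×10⁻⁶ T.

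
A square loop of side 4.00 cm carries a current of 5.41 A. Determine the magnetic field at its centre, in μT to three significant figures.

B ≈ 153 μT

Each side is a finite straight segment at perpendicular distance d = a/(2 tan(π/4)) = 0.02 m from the centre, with end-angles ±π/4.
One side contributes B₁ = (μ₀I/4πd)·2 sin(π/4) = 3.83×10⁻⁵ T.
All 4 sides add in the same direction: B = 4 × 3.83×10⁻⁵ = 1.53×10⁻⁴ T.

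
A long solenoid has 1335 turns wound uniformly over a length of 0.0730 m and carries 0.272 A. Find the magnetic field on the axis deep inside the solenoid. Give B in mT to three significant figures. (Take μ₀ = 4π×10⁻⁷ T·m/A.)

Inside a long solenoid, B = μ₀nI with n = 1.829×10⁴ turns/m.
B = 4π×10⁻⁷ × 1.829×10⁴ × 0.272 = 6.25×10⁻³ T.

B ≈ 6.25 mT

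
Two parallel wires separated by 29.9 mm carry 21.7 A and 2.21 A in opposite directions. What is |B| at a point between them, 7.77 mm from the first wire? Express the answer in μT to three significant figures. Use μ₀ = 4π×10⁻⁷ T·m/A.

B ≈ 579 μT

Each long wire gives B = μ₀I/(2πd). Distances are d₁ = 0.00777 m and d₂ = 0.02213 m.
B₁ = 5.59×10⁻⁴ T, B₂ = 2.00×10⁻⁵ T.
Between antiparallel currents both contributions point the same way, so they add. B = B₁ + B₂ = 5.59×10⁻⁴ + 2.00×10⁻⁵ = 5.79×10⁻⁴ T.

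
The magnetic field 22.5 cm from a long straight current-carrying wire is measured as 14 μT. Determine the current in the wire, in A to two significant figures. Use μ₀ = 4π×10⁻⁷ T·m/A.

I ≈ 16 A

For a long straight wire B = μ₀I/(2πd), so I = 2πdB/μ₀.
I = 2π × 0.225 × 1.40×10⁻⁵ / (4π×10⁻⁷) = 15.8 A.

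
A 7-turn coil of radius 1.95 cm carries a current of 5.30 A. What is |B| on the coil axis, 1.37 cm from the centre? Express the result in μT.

B ≈ 655 μT

For an N-turn flat coil, B = Nμ₀IR²/[2(R²+z²)^(3/2)] with R = 0.0195 m, z = 0.0137 m.
B = 7 × 9.36×10⁻⁵ T = 6.55×10⁻⁴ T.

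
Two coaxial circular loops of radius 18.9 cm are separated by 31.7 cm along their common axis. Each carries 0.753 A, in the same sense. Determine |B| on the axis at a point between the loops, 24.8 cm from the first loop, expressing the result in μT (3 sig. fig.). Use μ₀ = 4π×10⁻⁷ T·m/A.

B ≈ 2.63 μT

Each loop contributes B = μ₀IR²/[2(R²+z²)^(3/2)] on the axis, with z measured from that loop.
Loop 1 (z = 0.248 m): B₁ = 5.57×10⁻⁷ T. Loop 2 (z = 0.069 m): B₂ = 2.07×10⁻⁶ T.
The fields add: B = B₁ + B₂ = 2.63×10⁻⁶ T.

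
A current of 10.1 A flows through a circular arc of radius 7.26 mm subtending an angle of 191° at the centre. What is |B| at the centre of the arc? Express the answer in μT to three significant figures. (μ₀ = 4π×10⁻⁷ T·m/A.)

B ≈ 464 μT

The Biot–Savart field of a circular arc at its centre is B = μ₀Iφ/(4πR), with φ = 3.334 rad.
B = (4π×10⁻⁷ × 10.1 × 3.334) / (4π × 0.00726) = 4.64×10⁻⁴ T.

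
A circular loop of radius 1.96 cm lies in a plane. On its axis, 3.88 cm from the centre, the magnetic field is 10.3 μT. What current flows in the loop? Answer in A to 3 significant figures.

On the axis of a loop, B = μ₀IR²/[2(R²+z²)^(3/2)], so I = 2B(R²+z²)^(3/2)/(μ₀R²).
R² + z² = 0.0003842 + 0.001505 = 0.00189 m²; raised to 3/2 gives 8.21×10⁻⁵ m³.
I = 2 × 1.03×10⁻⁵ × 8.21×10⁻⁵ / (1.26×10⁻⁶ × 0.0003842) = 3.51 A.

I ≈ 3.51 A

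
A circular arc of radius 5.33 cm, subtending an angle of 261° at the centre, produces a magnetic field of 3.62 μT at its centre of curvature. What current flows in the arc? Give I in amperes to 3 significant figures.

I ≈ 0.424 A

For a circular arc, B = μ₀Iφ/(4πR) with φ in radians; here φ = 4.555 rad.
So I = 4πRB/(μ₀φ) = 4π × 0.0533 × 3.62×10⁻⁶ / (4π×10⁻⁷ × 4.555) = 0.424 A.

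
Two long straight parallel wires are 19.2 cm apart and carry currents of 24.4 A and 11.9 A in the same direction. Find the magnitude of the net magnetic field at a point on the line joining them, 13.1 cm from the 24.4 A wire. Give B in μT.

B ≈ 1.76 μT

Each long wire gives B = μ₀I/(2πd). Distances are d₁ = 0.131 m and d₂ = 0.061 m.
B₁ = 3.73×10⁻⁵ T, B₂ = 3.90×10⁻⁵ T.
Between parallel currents the two contributions point in opposite directions, so they subtract. B = |B₁ − B₂| = |3.73×10⁻⁵ − 3.90×10⁻⁵| = 1.76×10⁻⁶ T.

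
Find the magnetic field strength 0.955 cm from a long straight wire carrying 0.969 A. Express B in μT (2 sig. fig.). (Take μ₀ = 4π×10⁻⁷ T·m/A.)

For an infinitely long straight wire, B = μ₀I/(2πd).
B = (4π×10⁻⁷ × 0.969) / (2π × 0.00955) = 2.03×10⁻⁵ T.

B ≈ 20 μT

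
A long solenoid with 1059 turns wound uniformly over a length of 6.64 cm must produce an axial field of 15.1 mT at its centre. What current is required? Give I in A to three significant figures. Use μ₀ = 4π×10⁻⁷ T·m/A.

Inside a long solenoid B = μ₀nI with n = 1.595×10⁴ m⁻¹, so I = B/(μ₀n).
I = 1.51×10⁻² / (4π×10⁻⁷ × 1.595×10⁴) = 0.753 A.

I ≈ 0.753 A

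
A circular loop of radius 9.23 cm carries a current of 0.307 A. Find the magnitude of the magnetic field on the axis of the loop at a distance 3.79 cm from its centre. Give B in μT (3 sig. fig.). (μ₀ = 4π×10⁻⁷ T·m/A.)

On the axis of a circular loop, B = μ₀IR² / [2(R²+z²)^(3/2)].
R² + z² = (0.0923)² + (0.0379)² = 0.009956 m², and (R²+z²)^(3/2) = 9.93×10⁻⁴ m³.
B = (4π×10⁻⁷ × 0.307 × 0.008519) / (2 × 9.93×10⁻⁴) = 1.65×10⁻⁶ T.

B ≈ 1.65 μT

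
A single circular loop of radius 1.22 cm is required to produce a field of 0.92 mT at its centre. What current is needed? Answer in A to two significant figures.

At the centre of a circular loop B = μ₀I/(2R), so I = 2RB/μ₀.
With R = 0.0122 m, I = 2 × 0.0122 × 9.20×10⁻⁴ / (4π×10⁻⁷) = 17.9 A.

I ≈ 18 A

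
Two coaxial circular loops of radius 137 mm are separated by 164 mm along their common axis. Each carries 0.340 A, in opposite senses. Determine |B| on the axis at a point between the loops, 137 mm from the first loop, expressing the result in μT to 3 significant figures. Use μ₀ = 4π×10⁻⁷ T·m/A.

Each loop contributes B = μ₀IR²/[2(R²+z²)^(3/2)] on the axis, with z measured from that loop.
Loop 1 (z = 0.137 m): B₁ = 5.51×10⁻⁷ T. Loop 2 (z = 0.027 m): B₂ = 1.47×10⁻⁶ T.
The fields oppose: B = |B₁ − B₂| = 9.21×10⁻⁷ T.

B ≈ 0.921 μT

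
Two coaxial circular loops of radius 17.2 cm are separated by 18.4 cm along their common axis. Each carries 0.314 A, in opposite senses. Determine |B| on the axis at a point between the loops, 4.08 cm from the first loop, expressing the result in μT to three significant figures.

Each loop contributes B = μ₀IR²/[2(R²+z²)^(3/2)] on the axis, with z measured from that loop.
Loop 1 (z = 0.0408 m): B₁ = 1.06×10⁻⁶ T. Loop 2 (z = 0.1432 m): B₂ = 5.21×10⁻⁷ T.
The fields oppose: B = |B₁ − B₂| = 5.36×10⁻⁷ T.

B ≈ 0.536 μT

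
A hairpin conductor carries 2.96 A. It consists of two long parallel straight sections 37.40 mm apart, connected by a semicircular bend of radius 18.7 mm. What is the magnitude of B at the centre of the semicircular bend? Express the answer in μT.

B ≈ 81.4 μT

The semicircular arc contributes B_arc = μ₀I·π/(4πR) = μ₀I/(4R) = 4.97×10⁻⁵ T.
Each semi-infinite lead is at perpendicular distance R = 0.0187 m from the centre, with the perpendicular foot at its near end, so it contributes μ₀I/(4πR); both point the same way, together 3.17×10⁻⁵ T.
Arc and leads all point the same direction: B = 4.97×10⁻⁵ + 3.17×10⁻⁵ = 8.14×10⁻⁵ T.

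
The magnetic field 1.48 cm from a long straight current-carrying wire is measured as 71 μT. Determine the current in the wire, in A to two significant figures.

I ≈ 5.3 A

For a long straight wire B = μ₀I/(2πd), so I = 2πdB/μ₀.
I = 2π × 0.0148 × 7.10×10⁻⁵ / (4π×10⁻⁷) = 5.25 A.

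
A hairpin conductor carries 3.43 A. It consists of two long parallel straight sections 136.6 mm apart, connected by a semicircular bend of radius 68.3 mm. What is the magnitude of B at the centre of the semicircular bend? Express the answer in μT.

B ≈ 25.8 μT

The semicircular arc contributes B_arc = μ₀I·π/(4πR) = μ₀I/(4R) = 1.58×10⁻⁵ T.
Each semi-infinite lead is at perpendicular distance R = 0.0683 m from the centre, with the perpendicular foot at its near end, so it contributes μ₀I/(4πR); both point the same way, together 1.00×10⁻⁵ T.
Arc and leads all point the same direction: B = 1.58×10⁻⁵ + 1.00×10⁻⁵ = 2.58×10⁻⁵ T.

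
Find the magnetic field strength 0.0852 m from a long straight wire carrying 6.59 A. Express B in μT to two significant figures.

For an infinitely long straight wire, B = μ₀I/(2πd).
B = (4π×10⁻⁷ × 6.59) / (2π × 0.0852) = 1.55×10⁻⁵ T.

B ≈ 15 μT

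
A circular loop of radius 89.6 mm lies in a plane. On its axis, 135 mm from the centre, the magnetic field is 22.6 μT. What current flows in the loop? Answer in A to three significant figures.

On the axis of a loop, B = μ₀IR²/[2(R²+z²)^(3/2)], so I = 2B(R²+z²)^(3/2)/(μ₀R²).
R² + z² = 0.008028 + 0.01823 = 0.02625 m²; raised to 3/2 gives 4.25×10⁻³ m³.
I = 2 × 2.26×10⁻⁵ × 4.25×10⁻³ / (1.26×10⁻⁶ × 0.008028) = 19.1 A.

I ≈ 19.1 A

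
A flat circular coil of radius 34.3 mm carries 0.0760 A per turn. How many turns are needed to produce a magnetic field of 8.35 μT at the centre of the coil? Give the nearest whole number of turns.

N = 6

For an N-turn coil, B = Nμ₀I/(2R). A single turn gives B₁ = 1.39×10⁻⁶ T with R = 0.0343 m.
N = B/B₁ = 8.35×10⁻⁶ / 1.39×10⁻⁶ = 6.00.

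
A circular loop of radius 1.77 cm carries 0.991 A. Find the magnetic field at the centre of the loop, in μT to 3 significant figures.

At the centre of a circular loop the Biot–Savart law gives B = μ₀I/(2R).
B = (4π×10⁻⁷ × 0.991) / (2 × 0.0177) = 3.52×10⁻⁵ T.

B ≈ 35.2 μT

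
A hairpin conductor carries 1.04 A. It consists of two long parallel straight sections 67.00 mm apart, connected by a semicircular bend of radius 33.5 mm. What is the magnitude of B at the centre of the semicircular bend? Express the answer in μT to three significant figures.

The semicircular arc contributes B_arc = μ₀I·π/(4πR) = μ₀I/(4R) = 9.75×10⁻⁶ T.
Each semi-infinite lead is at perpendicular distance R = 0.0335 m from the centre, with the perpendicular foot at its near end, so it contributes μ₀I/(4πR); both point the same way, together 6.21×10⁻⁶ T.
Arc and leads all point the same direction: B = 9.75×10⁻⁶ + 6.21×10⁻⁶ = 1.60×10⁻⁵ T.

B ≈ 16.0 μT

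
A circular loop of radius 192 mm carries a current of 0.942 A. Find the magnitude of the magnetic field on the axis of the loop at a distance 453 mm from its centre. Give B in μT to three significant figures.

On the axis of a circular loop, B = μ₀IR² / [2(R²+z²)^(3/2)].
R² + z² = (0.192)² + (0.453)² = 0.2421 m², and (R²+z²)^(3/2) = 0.119 m³.
B = (4π×10⁻⁷ × 0.942 × 0.03686) / (2 × 0.119) = 1.83×10⁻⁷ T.

B ≈ 0.183 μT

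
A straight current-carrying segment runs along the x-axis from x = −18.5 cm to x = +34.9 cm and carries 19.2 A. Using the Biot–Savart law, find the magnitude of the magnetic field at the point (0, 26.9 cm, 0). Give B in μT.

For a finite straight segment, B = (μ₀I/4πd)(sinθ₁ + sinθ₂), where θ₁, θ₂ are the angles from the perpendicular to each end.
The perpendicular distance is d = 0.269 m; the end-offsets along the wire are a = 0.185 m and b = 0.349 m.
sinθ₁ = 0.185/√(0.185²+0.269²) = 0.5667; sinθ₂ = 0.349/√(0.349²+0.269²) = 0.7920.
B = (4π×10⁻⁷ × 19.2) / (4π × 0.269) × (0.5667 + 0.7920) = 9.70×10⁻⁶ T.

B ≈ 9.70 μT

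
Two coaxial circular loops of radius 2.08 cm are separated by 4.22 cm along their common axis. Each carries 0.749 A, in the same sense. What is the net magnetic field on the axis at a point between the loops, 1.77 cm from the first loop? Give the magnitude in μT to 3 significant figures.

B ≈ 16.1 μT

Each loop contributes B = μ₀IR²/[2(R²+z²)^(3/2)] on the axis, with z measured from that loop.
Loop 1 (z = 0.0177 m): B₁ = 9.99×10⁻⁶ T. Loop 2 (z = 0.0245 m): B₂ = 6.13×10⁻⁶ T.
The fields add: B = B₁ + B₂ = 1.61×10⁻⁵ T.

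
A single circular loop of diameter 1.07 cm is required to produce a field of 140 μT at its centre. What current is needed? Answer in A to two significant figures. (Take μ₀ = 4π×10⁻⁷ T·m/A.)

At the centre of a circular loop B = μ₀I/(2R), so I = 2RB/μ₀.
With R = 0.00535 m, I = 2 × 0.00535 × 1.40×10⁻⁴ / (4π×10⁻⁷) = 1.19 A.

I ≈ 1.2 A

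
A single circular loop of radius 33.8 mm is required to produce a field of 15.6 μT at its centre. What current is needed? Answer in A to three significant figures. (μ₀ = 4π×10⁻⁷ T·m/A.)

At the centre of a circular loop B = μ₀I/(2R), so I = 2RB/μ₀.
With R = 0.0338 m, I = 2 × 0.0338 × 1.56×10⁻⁵ / (4π×10⁻⁷) = 0.839 A.

I ≈ 0.839 A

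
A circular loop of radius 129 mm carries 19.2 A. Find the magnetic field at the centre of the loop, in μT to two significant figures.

At the centre of a circular loop the Biot–Savart law gives B = μ₀I/(2R).
B = (4π×10⁻⁷ × 19.2) / (2 × 0.129) = 9.35×10⁻⁵ T.

B ≈ 94 μT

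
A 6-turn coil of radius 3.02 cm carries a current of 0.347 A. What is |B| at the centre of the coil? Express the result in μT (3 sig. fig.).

B ≈ 43.3 μT

For an N-turn flat coil, B = Nμ₀I/(2R) with R = 0.0302 m.
B = 6 × 7.22×10⁻⁶ T = 4.33×10⁻⁵ T.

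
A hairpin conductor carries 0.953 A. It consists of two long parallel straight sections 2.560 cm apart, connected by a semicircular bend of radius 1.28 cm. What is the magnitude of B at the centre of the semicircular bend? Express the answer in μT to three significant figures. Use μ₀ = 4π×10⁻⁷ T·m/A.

The semicircular arc contributes B_arc = μ₀I·π/(4πR) = μ₀I/(4R) = 2.34×10⁻⁵ T.
Each semi-infinite lead is at perpendicular distance R = 0.0128 m from the centre, with the perpendicular foot at its near end, so it contributes μ₀I/(4πR); both point the same way, together 1.49×10⁻⁵ T.
Arc and leads all point the same direction: B = 2.34×10⁻⁵ + 1.49×10⁻⁵ = 3.83×10⁻⁵ T.

B ≈ 38.3 μT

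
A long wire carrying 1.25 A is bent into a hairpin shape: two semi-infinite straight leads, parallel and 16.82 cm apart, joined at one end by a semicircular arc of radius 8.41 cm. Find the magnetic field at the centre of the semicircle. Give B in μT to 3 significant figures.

B ≈ 7.64 μT

The semicircular arc contributes B_arc = μ₀I·π/(4πR) = μ₀I/(4R) = 4.67×10⁻⁶ T.
Each semi-infinite lead is at perpendicular distance R = 0.0841 m from the centre, with the perpendicular foot at its near end, so it contributes μ₀I/(4πR); both point the same way, together 2.97×10⁻⁶ T.
Arc and leads all point the same direction: B = 4.67×10⁻⁶ + 2.97×10⁻⁶ = 7.64×10⁻⁶ T.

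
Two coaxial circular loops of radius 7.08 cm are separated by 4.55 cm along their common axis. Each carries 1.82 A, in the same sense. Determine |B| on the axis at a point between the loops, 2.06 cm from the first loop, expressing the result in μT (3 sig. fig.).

B ≈ 27.9 μT

Each loop contributes B = μ₀IR²/[2(R²+z²)^(3/2)] on the axis, with z measured from that loop.
Loop 1 (z = 0.0206 m): B₁ = 1.43×10⁻⁵ T. Loop 2 (z = 0.0249 m): B₂ = 1.36×10⁻⁵ T.
The fields add: B = B₁ + B₂ = 2.79×10⁻⁵ T.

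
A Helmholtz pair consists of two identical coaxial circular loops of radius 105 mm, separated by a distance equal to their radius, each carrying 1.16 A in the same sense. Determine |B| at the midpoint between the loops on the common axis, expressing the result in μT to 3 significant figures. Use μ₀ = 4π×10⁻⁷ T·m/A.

B ≈ 9.93 μT

Each loop contributes B = μ₀IR²/[2(R²+z²)^(3/2)] on the axis, with z measured from that loop.
Loop 1 (z = 0.0525 m): B₁ = 4.97×10⁻⁶ T. Loop 2 (z = 0.0525 m): B₂ = 4.97×10⁻⁶ T.
The fields add: B = B₁ + B₂ = 9.93×10⁻⁶ T.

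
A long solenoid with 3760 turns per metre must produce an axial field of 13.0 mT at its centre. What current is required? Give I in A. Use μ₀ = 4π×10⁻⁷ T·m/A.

I ≈ 2.75 A

Inside a long solenoid B = μ₀nI with n = 3760 m⁻¹, so I = B/(μ₀n).
I = 1.30×10⁻² / (4π×10⁻⁷ × 3760) = 2.75 A.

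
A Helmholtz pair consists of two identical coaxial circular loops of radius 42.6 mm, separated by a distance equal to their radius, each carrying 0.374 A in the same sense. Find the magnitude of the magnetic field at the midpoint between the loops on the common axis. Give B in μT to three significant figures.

Each loop contributes B = μ₀IR²/[2(R²+z²)^(3/2)] on the axis, with z measured from that loop.
Loop 1 (z = 0.0213 m): B₁ = 3.95×10⁻⁶ T. Loop 2 (z = 0.0213 m): B₂ = 3.95×10⁻⁶ T.
The fields add: B = B₁ + B₂ = 7.89×10⁻⁶ T.

B ≈ 7.89 μT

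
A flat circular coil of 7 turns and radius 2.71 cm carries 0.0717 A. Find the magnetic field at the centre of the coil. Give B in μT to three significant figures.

B ≈ 11.6 μT

For an N-turn flat coil, B = Nμ₀I/(2R) with R = 0.0271 m.
B = 7 × 1.66×10⁻⁶ T = 1.16×10⁻⁵ T.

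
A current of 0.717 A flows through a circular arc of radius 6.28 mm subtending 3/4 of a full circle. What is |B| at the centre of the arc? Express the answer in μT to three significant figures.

The Biot–Savart field of a circular arc at its centre is B = μ₀Iφ/(4πR), with φ = 4.712 rad.
B = (4π×10⁻⁷ × 0.717 × 4.712) / (4π × 0.00628) = 5.38×10⁻⁵ T.

B ≈ 53.8 μT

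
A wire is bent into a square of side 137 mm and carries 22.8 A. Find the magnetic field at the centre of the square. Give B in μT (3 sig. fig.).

B ≈ 188 μT

Each side is a finite straight segment at perpendicular distance d = a/(2 tan(π/4)) = 0.0685 m from the centre, with end-angles ±π/4.
One side contributes B₁ = (μ₀I/4πd)·2 sin(π/4) = 4.71×10⁻⁵ T.
All 4 sides add in the same direction: B = 4 × 4.71×10⁻⁵ = 1.88×10⁻⁴ T.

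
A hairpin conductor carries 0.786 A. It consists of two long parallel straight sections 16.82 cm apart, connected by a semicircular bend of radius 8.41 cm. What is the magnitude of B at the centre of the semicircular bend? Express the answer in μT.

The semicircular arc contributes B_arc = μ₀I·π/(4πR) = μ₀I/(4R) = 2.94×10⁻⁶ T.
Each semi-infinite lead is at perpendicular distance R = 0.0841 m from the centre, with the perpendicular foot at its near end, so it contributes μ₀I/(4πR); both point the same way, together 1.87×10⁻⁶ T.
Arc and leads all point the same direction: B = 2.94×10⁻⁶ + 1.87×10⁻⁶ = 4.81×10⁻⁶ T.

B ≈ 4.81 μT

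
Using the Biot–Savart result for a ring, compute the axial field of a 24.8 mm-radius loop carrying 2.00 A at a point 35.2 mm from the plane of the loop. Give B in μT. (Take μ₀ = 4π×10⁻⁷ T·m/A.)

B ≈ 9.68 μT

On the axis of a circular loop, B = μ₀IR² / [2(R²+z²)^(3/2)].
R² + z² = (0.0248)² + (0.0352)² = 0.001854 m², and (R²+z²)^(3/2) = 7.98×10⁻⁵ m³.
B = (4π×10⁻⁷ × 2.00 × 0.000615) / (2 × 7.98×10⁻⁵) = 9.68×10⁻⁶ T.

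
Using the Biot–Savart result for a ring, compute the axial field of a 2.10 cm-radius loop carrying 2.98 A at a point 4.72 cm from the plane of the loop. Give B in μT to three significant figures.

B ≈ 5.99 μT

On the axis of a circular loop, B = μ₀IR² / [2(R²+z²)^(3/2)].
R² + z² = (0.021)² + (0.0472)² = 0.002669 m², and (R²+z²)^(3/2) = 1.38×10⁻⁴ m³.
B = (4π×10⁻⁷ × 2.98 × 0.000441) / (2 × 1.38×10⁻⁴) = 5.99×10⁻⁶ T.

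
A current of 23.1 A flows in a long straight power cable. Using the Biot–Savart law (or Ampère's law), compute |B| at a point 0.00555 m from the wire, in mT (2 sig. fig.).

For an infinitely long straight wire, B = μ₀I/(2πd).
B = (4π×10⁻⁷ × 23.1) / (2π × 0.00555) = 8.32×10⁻⁴ T.

B ≈ 0.83 mT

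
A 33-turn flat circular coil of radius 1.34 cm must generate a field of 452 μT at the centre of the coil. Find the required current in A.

For an N-turn coil, B = Nμ₀I/(2R) with R = 0.0134 m, so I = 2RB/(Nμ₀) = 2 × 0.0134 × 4.52×10⁻⁴ / (33 × 4π×10⁻⁷) = 0.292 A.

I ≈ 0.292 A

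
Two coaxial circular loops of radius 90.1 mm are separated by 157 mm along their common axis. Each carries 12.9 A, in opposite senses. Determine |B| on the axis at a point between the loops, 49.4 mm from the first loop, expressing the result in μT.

B ≈ 36.8 μT

Each loop contributes B = μ₀IR²/[2(R²+z²)^(3/2)] on the axis, with z measured from that loop.
Loop 1 (z = 0.0494 m): B₁ = 6.06×10⁻⁵ T. Loop 2 (z = 0.1076 m): B₂ = 2.38×10⁻⁵ T.
The fields oppose: B = |B₁ − B₂| = 3.68×10⁻⁵ T.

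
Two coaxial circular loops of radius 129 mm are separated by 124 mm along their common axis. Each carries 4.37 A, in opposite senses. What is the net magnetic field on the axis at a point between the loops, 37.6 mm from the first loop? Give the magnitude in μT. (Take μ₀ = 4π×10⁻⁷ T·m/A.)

B ≈ 6.63 μT

Each loop contributes B = μ₀IR²/[2(R²+z²)^(3/2)] on the axis, with z measured from that loop.
Loop 1 (z = 0.0376 m): B₁ = 1.88×10⁻⁵ T. Loop 2 (z = 0.0864 m): B₂ = 1.22×10⁻⁵ T.
The fields oppose: B = |B₁ − B₂| = 6.63×10⁻⁶ T.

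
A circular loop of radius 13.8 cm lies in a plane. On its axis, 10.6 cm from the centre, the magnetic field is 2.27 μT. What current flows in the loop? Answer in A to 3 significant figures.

I ≈ 1.00 A

On the axis of a loop, B = μ₀IR²/[2(R²+z²)^(3/2)], so I = 2B(R²+z²)^(3/2)/(μ₀R²).
R² + z² = 0.01904 + 0.01124 = 0.03028 m²; raised to 3/2 gives 5.27×10⁻³ m³.
I = 2 × 2.27×10⁻⁶ × 5.27×10⁻³ / (1.26×10⁻⁶ × 0.01904) = 1.00 A.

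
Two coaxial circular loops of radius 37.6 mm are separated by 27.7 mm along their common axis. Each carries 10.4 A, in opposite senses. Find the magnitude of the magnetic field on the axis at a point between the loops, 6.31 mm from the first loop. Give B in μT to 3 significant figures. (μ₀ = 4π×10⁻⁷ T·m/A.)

Each loop contributes B = μ₀IR²/[2(R²+z²)^(3/2)] on the axis, with z measured from that loop.
Loop 1 (z = 0.00631 m): B₁ = 1.67×10⁻⁴ T. Loop 2 (z = 0.02139 m): B₂ = 1.14×10⁻⁴ T.
The fields oppose: B = |B₁ − B₂| = 5.26×10⁻⁵ T.

B ≈ 52.6 μT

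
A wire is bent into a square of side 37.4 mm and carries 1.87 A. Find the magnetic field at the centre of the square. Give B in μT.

Each side is a finite straight segment at perpendicular distance d = a/(2 tan(π/4)) = 0.0187 m from the centre, with end-angles ±π/4.
One side contributes B₁ = (μ₀I/4πd)·2 sin(π/4) = 1.41×10⁻⁵ T.
All 4 sides add in the same direction: B = 4 × 1.41×10⁻⁵ = 5.66×10⁻⁵ T.

B ≈ 56.6 μT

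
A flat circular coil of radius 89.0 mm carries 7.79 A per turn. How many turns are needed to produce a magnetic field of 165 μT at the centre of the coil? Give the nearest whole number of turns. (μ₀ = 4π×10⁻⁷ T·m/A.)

N = 3

For an N-turn coil, B = Nμ₀I/(2R). A single turn gives B₁ = 5.50×10⁻⁵ T with R = 0.089 m.
N = B/B₁ = 1.65×10⁻⁴ / 5.50×10⁻⁵ = 3.00.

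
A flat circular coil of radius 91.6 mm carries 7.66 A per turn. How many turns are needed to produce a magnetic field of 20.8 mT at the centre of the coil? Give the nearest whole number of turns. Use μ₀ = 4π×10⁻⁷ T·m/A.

For an N-turn coil, B = Nμ₀I/(2R). A single turn gives B₁ = 5.25×10⁻⁵ T with R = 0.0916 m.
N = B/B₁ = 2.08×10⁻² / 5.25×10⁻⁵ = 395.87.

N = 396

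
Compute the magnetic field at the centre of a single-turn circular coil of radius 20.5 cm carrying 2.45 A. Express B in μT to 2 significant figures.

B ≈ 7.5 μT

At the centre of a circular loop the Biot–Savart law gives B = μ₀I/(2R).
B = (4π×10⁻⁷ × 2.45) / (2 × 0.205) = 7.51×10⁻⁶ T.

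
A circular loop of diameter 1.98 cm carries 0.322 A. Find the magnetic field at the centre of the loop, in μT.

B ≈ 20.4 μT

At the centre of a circular loop the Biot–Savart law gives B = μ₀I/(2R) (so R = 0.0099 m).
B = (4π×10⁻⁷ × 0.322) / (2 × 0.0099) = 2.04×10⁻⁵ T.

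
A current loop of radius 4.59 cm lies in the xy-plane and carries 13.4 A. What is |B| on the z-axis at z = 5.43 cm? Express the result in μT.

On the axis of a circular loop, B = μ₀IR² / [2(R²+z²)^(3/2)].
R² + z² = (0.0459)² + (0.0543)² = 0.005055 m², and (R²+z²)^(3/2) = 3.59×10⁻⁴ m³.
B = (4π×10⁻⁷ × 13.4 × 0.002107) / (2 × 3.59×10⁻⁴) = 4.94×10⁻⁵ T.

B ≈ 49.4 μT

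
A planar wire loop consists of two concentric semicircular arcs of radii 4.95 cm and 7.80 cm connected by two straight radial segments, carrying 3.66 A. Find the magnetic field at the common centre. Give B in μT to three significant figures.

B ≈ 8.49 μT

The radial connectors point toward the centre, so dl × r̂ = 0 and they contribute nothing.
Each semicircle gives μ₀I/(4R): inner arc 2.32×10⁻⁵ T, outer arc 1.47×10⁻⁵ T.
The two arcs carry current in opposite angular senses, so their fields oppose: B = |2.32×10⁻⁵ − 1.47×10⁻⁵| = 8.49×10⁻⁶ T.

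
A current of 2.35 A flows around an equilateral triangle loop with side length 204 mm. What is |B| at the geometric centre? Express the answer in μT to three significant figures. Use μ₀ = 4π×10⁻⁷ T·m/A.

B ≈ 20.7 μT

Each side is a finite straight segment at perpendicular distance d = a/(2 tan(π/3)) = 0.05889 m from the centre, with end-angles ±π/3.
One side contributes B₁ = (μ₀I/4πd)·2 sin(π/3) = 6.91×10⁻⁶ T.
All 3 sides add in the same direction: B = 3 × 6.91×10⁻⁶ = 2.07×10⁻⁵ T.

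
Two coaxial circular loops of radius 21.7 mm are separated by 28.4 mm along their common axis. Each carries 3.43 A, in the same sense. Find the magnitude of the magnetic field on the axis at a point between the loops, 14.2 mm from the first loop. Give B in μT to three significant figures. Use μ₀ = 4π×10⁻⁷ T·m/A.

B ≈ 116 μT

Each loop contributes B = μ₀IR²/[2(R²+z²)^(3/2)] on the axis, with z measured from that loop.
Loop 1 (z = 0.0142 m): B₁ = 5.82×10⁻⁵ T. Loop 2 (z = 0.0142 m): B₂ = 5.82×10⁻⁵ T.
The fields add: B = B₁ + B₂ = 1.16×10⁻⁴ T.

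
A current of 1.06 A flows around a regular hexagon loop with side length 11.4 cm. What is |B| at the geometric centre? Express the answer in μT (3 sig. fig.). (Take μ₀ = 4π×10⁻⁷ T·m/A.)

Each side is a finite straight segment at perpendicular distance d = a/(2 tan(π/6)) = 0.09873 m from the centre, with end-angles ±π/6.
One side contributes B₁ = (μ₀I/4πd)·2 sin(π/6) = 1.07×10⁻⁶ T.
All 6 sides add in the same direction: B = 6 × 1.07×10⁻⁶ = 6.44×10⁻⁶ T.

B ≈ 6.44 μT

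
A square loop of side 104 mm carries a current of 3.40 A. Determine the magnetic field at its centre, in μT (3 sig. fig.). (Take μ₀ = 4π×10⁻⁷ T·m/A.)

Each side is a finite straight segment at perpendicular distance d = a/(2 tan(π/4)) = 0.052 m from the centre, with end-angles ±π/4.
One side contributes B₁ = (μ₀I/4πd)·2 sin(π/4) = 9.25×10⁻⁶ T.
All 4 sides add in the same direction: B = 4 × 9.25×10⁻⁶ = 3.70×10⁻⁵ T.

B ≈ 37.0 μT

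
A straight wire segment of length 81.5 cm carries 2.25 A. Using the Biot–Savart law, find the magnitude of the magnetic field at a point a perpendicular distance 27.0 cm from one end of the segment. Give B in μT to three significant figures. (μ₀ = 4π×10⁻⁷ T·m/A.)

For a finite straight segment, B = (μ₀I/4πd)(sinθ₁ + sinθ₂), where θ₁, θ₂ are the angles from the perpendicular to each end.
The perpendicular foot is at one end, so the two end-offsets along the wire are 0 and L = 0.815 m.
sinθ₁ = 0/√(0²+0.27²) = 0.0000; sinθ₂ = 0.815/√(0.815²+0.27²) = 0.9493.
B = (4π×10⁻⁷ × 2.25) / (4π × 0.27) × (0.0000 + 0.9493) = 7.91×10⁻⁷ T.

B ≈ 0.791 μT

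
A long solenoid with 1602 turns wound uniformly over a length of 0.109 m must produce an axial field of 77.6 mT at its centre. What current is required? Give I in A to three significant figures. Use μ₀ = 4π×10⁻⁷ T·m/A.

Inside a long solenoid B = μ₀nI with n = 1.470×10⁴ m⁻¹, so I = B/(μ₀n).
I = 7.76×10⁻² / (4π×10⁻⁷ × 1.470×10⁴) = 4.20 A.

I ≈ 4.20 A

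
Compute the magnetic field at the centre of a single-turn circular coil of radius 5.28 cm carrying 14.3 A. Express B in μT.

B ≈ 170 μT

At the centre of a circular loop the Biot–Savart law gives B = μ₀I/(2R).
B = (4π×10⁻⁷ × 14.3) / (2 × 0.0528) = 1.70×10⁻⁴ T.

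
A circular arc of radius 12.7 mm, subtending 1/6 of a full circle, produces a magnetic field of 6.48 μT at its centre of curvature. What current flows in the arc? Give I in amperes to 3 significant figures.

I ≈ 0.786 A

For a circular arc, B = μ₀Iφ/(4πR) with φ in radians; here φ = 1.047 rad.
So I = 4πRB/(μ₀φ) = 4π × 0.0127 × 6.48×10⁻⁶ / (4π×10⁻⁷ × 1.047) = 0.786 A.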